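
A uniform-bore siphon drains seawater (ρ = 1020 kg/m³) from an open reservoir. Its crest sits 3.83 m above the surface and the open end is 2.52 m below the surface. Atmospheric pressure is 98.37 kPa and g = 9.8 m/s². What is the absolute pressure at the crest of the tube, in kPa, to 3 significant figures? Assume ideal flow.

34.9 kPa

From the surface to the outlet (both open to atmosphere, surface at rest): v = √(2g·h_out) = √(2·9.8·2.52) = 7.03 m/s.
Continuity keeps v the same throughout the tube; from surface to crest, P_atm + 0 = P_top + ½ρv² + ρg·h_top.
P_top = 98370 − ½·1020·7.03² − 1020·9.8·3.83 = 34900 Pa.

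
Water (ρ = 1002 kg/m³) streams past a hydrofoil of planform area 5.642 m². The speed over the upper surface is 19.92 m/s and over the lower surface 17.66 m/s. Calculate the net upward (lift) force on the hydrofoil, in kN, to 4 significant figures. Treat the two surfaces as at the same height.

240.1 kN

With equal heights on the two surfaces, Bernoulli gives P_lower − P_upper = ½ρ(v_upper² − v_lower²).
ΔP = ½·1002·(19.92² − 17.66²) = 42550 Pa.
Lift = ΔP · A = 42550 × 5.642 = 240100 N.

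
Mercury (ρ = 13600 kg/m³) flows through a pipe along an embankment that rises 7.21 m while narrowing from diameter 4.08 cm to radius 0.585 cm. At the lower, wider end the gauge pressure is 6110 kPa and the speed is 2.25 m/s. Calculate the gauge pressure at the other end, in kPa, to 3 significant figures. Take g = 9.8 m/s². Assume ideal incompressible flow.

Mass conservation (A₁v₁ = A₂v₂) gives v₂ = 2.25 × 13.1/1.08 = 27.4 m/s.
Energy conservation along the streamline gives P₂ = P₁ − ½ρ(v₂² − v₁²) − ρg(h₂ − h₁).
P₂ = 6110000 + ½·13600·(2.25² − 27.4²) − 13600·9.8·(+7.21) = 6110000 + (-5060000) − (961000) = 92900 Pa.

P₂ = 92.9 kPa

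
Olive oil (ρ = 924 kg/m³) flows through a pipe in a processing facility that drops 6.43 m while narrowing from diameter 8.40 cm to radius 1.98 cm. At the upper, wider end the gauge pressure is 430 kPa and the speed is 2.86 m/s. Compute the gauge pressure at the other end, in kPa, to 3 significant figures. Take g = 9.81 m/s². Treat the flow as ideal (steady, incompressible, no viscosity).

P₂ ≈ 416 kPa

The volume flow rate is constant, so v₂ = (A₁/A₂)v₁ = (55.4/12.3)·2.86 = 12.9 m/s.
Bernoulli: P₁ + ½ρv₁² + ρg h₁ = P₂ + ½ρv₂² + ρg h₂, so P₂ = P₁ + ½ρ(v₁² − v₂²) − ρg(h₂ − h₁).
P₂ = 430000 + ½·924·(2.86² − 12.9²) − 924·9.81·(−6.43) = 430000 + (-72700) − (-58300) = 416000 Pa.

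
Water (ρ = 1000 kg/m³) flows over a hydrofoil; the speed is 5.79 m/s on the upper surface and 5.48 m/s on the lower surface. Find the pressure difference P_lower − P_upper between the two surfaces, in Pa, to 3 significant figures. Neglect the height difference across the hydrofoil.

Bernoulli (same height): P_lower − P_upper = ½ρ(v_upper² − v_lower²).
ΔP = ½·1000·(5.79² − 5.48²) = 1750 Pa.

ΔP ≈ 1750 Pa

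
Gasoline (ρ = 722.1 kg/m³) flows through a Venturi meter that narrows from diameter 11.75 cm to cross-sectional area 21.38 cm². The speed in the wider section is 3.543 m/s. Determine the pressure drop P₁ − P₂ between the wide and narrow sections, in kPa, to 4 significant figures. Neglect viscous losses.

By continuity, v₂ = v₁·A₁/A₂ = 3.543·(108.4/21.38) = 17.97 m/s.
With no height change, Bernoulli's equation is P₁ + ½ρv₁² = P₂ + ½ρv₂².
P₁ − P₂ = ½·722.1·(17.97² − 3.543²) = ½·722.1·310.3 = 112000 Pa.

ΔP ≈ 112.0 kPa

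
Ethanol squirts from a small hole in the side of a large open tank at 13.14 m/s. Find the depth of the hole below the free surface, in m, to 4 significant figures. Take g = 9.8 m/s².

Torricelli: v = √(2gh), so h = v²/(2g).
h = 13.14²/(2·9.8) = 172.7/19.60 = 8.809 m.

h = 8.809 m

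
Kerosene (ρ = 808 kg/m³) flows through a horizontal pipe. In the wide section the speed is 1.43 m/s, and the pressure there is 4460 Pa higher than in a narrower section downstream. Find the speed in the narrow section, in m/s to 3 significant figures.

Along the level pipe P + ½ρv² is conserved, hence v₂² = v₁² + 2(P₁ − P₂)/ρ.
v₂ = √(1.43² + 2·4460/808) = √(2.04 + 11.0) = 3.62 m/s.

v₂ ≈ 3.62 m/s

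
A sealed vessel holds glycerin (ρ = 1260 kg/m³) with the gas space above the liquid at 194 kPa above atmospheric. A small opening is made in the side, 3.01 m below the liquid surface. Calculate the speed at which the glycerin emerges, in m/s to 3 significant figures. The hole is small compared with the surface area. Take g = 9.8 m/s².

Take point 1 at the surface (v₁ ≈ 0) and point 2 at the hole (at atmospheric pressure). Bernoulli: P₁ + ρg h = P_atm + ½ρv₂².
With P₁ − P_atm = 194000 Pa, v₂ = √(2gh + 2ΔP/ρ) = √(2·9.8·3.01 + 2·194000/1260) = 19.2 m/s.

v ≈ 19.2 m/s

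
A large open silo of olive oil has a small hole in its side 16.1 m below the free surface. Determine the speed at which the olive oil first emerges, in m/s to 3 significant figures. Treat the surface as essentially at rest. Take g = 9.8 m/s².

Torricelli's result v = √(2gh) gives v = √(2·9.8·16.1) = 17.8 m/s.

v = 17.8 m/s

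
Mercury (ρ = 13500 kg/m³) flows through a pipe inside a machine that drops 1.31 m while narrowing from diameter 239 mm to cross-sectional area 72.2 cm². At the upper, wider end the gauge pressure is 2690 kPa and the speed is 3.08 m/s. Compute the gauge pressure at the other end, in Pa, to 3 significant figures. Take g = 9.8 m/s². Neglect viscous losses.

455000 Pa

The volume flow rate is constant, so v₂ = (A₁/A₂)v₁ = (449/72.2)·3.08 = 19.1 m/s.
Energy conservation along the streamline gives P₂ = P₁ − ½ρ(v₂² − v₁²) − ρg(h₂ − h₁).
P₂ = 2690000 + ½·13500·(3.08² − 19.1²) − 13500·9.8·(−1.31) = 2690000 + (-2410000) − (-173000) = 455000 Pa.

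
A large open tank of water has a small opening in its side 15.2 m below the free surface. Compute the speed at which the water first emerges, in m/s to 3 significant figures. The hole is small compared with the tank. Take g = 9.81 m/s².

17.3 m/s

Bernoulli from surface to hole (P equal, v_surface ≈ 0): v = √(2gh) = √(2×9.81×15.2) = 17.3 m/s.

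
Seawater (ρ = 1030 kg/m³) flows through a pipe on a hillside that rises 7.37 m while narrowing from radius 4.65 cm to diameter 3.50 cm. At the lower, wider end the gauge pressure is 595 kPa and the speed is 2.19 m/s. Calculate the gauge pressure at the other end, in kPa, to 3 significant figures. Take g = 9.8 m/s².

400 kPa

The volume flow rate is constant, so v₂ = (A₁/A₂)v₁ = (67.9/9.62)·2.19 = 15.5 m/s.
Bernoulli: P₁ + ½ρv₁² + ρg h₁ = P₂ + ½ρv₂² + ρg h₂, so P₂ = P₁ + ½ρ(v₁² − v₂²) − ρg(h₂ − h₁).
P₂ = 595000 + ½·1030·(2.19² − 15.5²) − 1030·9.8·(+7.37) = 595000 + (-121000) − (74400) = 400000 Pa.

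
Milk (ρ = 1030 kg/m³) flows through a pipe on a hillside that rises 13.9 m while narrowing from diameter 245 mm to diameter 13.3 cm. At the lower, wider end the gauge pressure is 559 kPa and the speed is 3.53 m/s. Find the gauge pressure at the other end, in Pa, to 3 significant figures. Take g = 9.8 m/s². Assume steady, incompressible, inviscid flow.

By continuity, v₂ = v₁·A₁/A₂ = 3.53·(471/139) = 12.0 m/s.
Energy conservation along the streamline gives P₂ = P₁ − ½ρ(v₂² − v₁²) − ρg(h₂ − h₁).
P₂ = 559000 + ½·1030·(3.53² − 12.0²) − 1030·9.8·(+13.9) = 559000 + (-67500) − (140000) = 351000 Pa.

P₂ ≈ 351000 Pa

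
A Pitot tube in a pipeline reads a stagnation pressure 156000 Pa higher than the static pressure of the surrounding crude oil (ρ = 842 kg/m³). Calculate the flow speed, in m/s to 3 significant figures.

v ≈ 19.2 m/s

Bernoulli between the free stream and the stagnation point: ½ρv² = P_stag − P_static.
v = √(2ΔP/ρ) = √(2·156000/842) = 19.2 m/s.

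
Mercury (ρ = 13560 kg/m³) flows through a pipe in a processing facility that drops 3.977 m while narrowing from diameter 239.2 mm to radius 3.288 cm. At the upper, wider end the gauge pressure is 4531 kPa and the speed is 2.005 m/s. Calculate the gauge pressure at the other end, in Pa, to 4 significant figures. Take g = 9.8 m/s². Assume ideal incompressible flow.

The volume flow rate is constant, so v₂ = (A₁/A₂)v₁ = (449.4/33.96)·2.005 = 26.53 m/s.
Energy conservation along the streamline gives P₂ = P₁ − ½ρ(v₂² − v₁²) − ρg(h₂ − h₁).
P₂ = 4531000 + ½·13560·(2.005² − 26.53²) − 13560·9.8·(−3.977) = 4531000 + (-4744000) − (-528500) = 315200 Pa.

P₂ = 315200 Pa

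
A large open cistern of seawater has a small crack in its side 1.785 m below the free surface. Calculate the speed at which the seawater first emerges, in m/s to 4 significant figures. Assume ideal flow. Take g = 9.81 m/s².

Bernoulli from surface to hole (P equal, v_surface ≈ 0): v = √(2gh) = √(2×9.81×1.785) = 5.918 m/s.

v = 5.918 m/s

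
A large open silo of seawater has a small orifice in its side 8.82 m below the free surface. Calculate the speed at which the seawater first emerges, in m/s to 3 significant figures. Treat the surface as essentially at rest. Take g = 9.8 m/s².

v ≈ 13.1 m/s

Bernoulli from surface to hole (P equal, v_surface ≈ 0): v = √(2gh) = √(2×9.8×8.82) = 13.1 m/s.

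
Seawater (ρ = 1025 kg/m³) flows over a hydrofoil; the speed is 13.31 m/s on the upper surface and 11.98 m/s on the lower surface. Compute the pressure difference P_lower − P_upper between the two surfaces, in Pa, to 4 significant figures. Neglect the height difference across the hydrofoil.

ΔP ≈ 17240 Pa

With negligible Δh, P + ½ρv² is constant, so P_low − P_up = ½ρ(v_up² − v_low²).
ΔP = ½·1025·(13.31² − 11.98²) = 17240 Pa.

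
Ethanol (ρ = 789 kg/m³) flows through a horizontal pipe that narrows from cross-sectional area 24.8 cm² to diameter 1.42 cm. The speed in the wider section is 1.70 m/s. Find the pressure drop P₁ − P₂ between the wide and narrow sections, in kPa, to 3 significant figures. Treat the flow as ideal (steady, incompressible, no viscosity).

Mass conservation (A₁v₁ = A₂v₂) gives v₂ = 1.70 × 24.8/1.58 = 26.6 m/s.
The pipe is horizontal, so Bernoulli reduces to P₁ + ½ρv₁² = P₂ + ½ρv₂².
P₁ − P₂ = ½·789·(26.6² − 1.70²) = ½·789·706 = 278000 Pa.

ΔP = 278 kPa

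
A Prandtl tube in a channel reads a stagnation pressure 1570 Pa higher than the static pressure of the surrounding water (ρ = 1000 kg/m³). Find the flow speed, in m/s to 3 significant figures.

v ≈ 1.77 m/s

The dynamic pressure equals the rise in static pressure at the stagnation point: ΔP = ½ρv².
v = √(2ΔP/ρ) = √(2·1570/1000) = 1.77 m/s.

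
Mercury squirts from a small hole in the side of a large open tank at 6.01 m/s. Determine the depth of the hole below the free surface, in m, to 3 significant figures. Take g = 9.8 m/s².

h ≈ 1.84 m

Torricelli: v = √(2gh), so h = v²/(2g).
h = 6.01²/(2·9.8) = 36.1/19.60 = 1.84 m.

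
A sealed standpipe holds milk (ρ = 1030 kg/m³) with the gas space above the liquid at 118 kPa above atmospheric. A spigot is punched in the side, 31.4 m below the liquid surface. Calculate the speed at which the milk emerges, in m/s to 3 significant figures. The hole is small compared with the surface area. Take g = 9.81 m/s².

29.1 m/s

Take point 1 at the surface (v₁ ≈ 0) and point 2 at the hole (at atmospheric pressure). Bernoulli: P₁ + ρg h = P_atm + ½ρv₂².
With P₁ − P_atm = 118000 Pa, v₂ = √(2gh + 2ΔP/ρ) = √(2·9.81·31.4 + 2·118000/1030) = 29.1 m/s.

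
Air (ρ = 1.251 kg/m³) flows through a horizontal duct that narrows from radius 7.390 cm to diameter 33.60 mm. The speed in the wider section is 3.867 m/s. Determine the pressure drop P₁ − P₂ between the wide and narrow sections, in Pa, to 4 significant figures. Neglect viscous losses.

Continuity gives A₁v₁ = A₂v₂, so v₂ = (171.6 cm²)/(8.867 cm²) × 3.867 m/s = 74.82 m/s.
Bernoulli (h₁ = h₂): P₁ − P₂ = ½ρ(v₂² − v₁²).
P₁ − P₂ = ½·1.251·(74.82² − 3.867²) = ½·1.251·5584 = 3493 Pa.

ΔP ≈ 3493 Pa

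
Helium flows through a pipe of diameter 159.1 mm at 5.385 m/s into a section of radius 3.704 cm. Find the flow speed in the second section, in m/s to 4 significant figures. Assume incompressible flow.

v₂ ≈ 24.84 m/s

By continuity, v₂ = v₁·A₁/A₂ = 5.385·(198.8/43.10) = 24.84 m/s.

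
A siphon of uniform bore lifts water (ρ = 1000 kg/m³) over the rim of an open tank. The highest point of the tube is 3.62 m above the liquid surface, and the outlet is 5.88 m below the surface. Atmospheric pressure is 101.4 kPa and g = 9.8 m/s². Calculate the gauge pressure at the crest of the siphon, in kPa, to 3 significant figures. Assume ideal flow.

P_gauge ≈ -93.1 kPa

Bernoulli surface→outlet gives ½v² = g·h_out, so v = √(2·9.8·5.88) = 10.7 m/s.
Continuity keeps v the same throughout the tube; from surface to crest, P_atm + 0 = P_top + ½ρv² + ρg·h_top.
P_top = 101400 − ½·1000·10.7² − 1000·9.8·3.62 = 8300 Pa. So P_gauge = P_top − P_atm = -93100 Pa.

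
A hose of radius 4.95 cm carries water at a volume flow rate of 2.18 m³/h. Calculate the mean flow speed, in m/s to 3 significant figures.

Q = 2.18 m³/h = 0.000606 m³/s.
v = Q/A = 0.000606 / 0.00770 = 0.0787 m/s.

v ≈ 0.0787 m/s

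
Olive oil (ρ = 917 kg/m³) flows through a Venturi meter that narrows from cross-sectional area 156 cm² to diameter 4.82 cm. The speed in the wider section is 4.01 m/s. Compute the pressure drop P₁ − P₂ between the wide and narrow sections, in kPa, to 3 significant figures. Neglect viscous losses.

ΔP ≈ 532 kPa

The volume flow rate is constant, so v₂ = (A₁/A₂)v₁ = (156/18.2)·4.01 = 34.3 m/s.
Bernoulli (h₁ = h₂): P₁ − P₂ = ½ρ(v₂² − v₁²).
P₁ − P₂ = ½·917·(34.3² − 4.01²) = ½·917·1160 = 532000 Pa.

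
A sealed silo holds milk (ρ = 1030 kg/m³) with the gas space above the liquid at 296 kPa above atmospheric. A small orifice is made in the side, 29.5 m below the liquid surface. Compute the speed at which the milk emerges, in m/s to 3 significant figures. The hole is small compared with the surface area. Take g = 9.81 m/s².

Take point 1 at the surface (v₁ ≈ 0) and point 2 at the hole (at atmospheric pressure). Bernoulli: P₁ + ρg h = P_atm + ½ρv₂².
With P₁ − P_atm = 296000 Pa, v₂ = √(2gh + 2ΔP/ρ) = √(2·9.81·29.5 + 2·296000/1030) = 34.0 m/s.

34.0 m/s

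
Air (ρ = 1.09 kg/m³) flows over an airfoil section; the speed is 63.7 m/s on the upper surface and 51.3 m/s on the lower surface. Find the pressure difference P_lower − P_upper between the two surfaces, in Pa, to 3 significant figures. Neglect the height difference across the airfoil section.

ΔP ≈ 777 Pa

With negligible Δh, P + ½ρv² is constant, so P_low − P_up = ½ρ(v_up² − v_low²).
ΔP = ½·1.09·(63.7² − 51.3²) = 777 Pa.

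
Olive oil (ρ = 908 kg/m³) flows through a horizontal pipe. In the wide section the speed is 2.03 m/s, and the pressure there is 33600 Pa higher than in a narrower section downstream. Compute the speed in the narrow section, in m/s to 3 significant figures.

Along the level pipe P + ½ρv² is conserved, hence v₂² = v₁² + 2(P₁ − P₂)/ρ.
v₂ = √(2.03² + 2·33600/908) = √(4.12 + 74.0) = 8.84 m/s.

v₂ ≈ 8.84 m/s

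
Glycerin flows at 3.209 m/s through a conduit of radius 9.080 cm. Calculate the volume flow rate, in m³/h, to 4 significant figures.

Q ≈ 299.2 m³/h

Q = A·v = 0.02590 m² × 3.209 m/s = 0.08312 m³/s.
Converting: 0.08312 m³/s × 3600 = 299.2 m³/h.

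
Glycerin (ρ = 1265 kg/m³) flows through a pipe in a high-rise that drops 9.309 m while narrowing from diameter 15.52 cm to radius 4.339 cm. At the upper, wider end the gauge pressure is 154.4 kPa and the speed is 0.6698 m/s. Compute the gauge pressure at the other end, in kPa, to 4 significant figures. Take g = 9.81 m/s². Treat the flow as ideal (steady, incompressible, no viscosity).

The volume flow rate is constant, so v₂ = (A₁/A₂)v₁ = (189.2/59.15)·0.6698 = 2.142 m/s.
Applying Bernoulli between the two ends and solving for P₂: P₂ = P₁ + ½ρ(v₁² − v₂²) − ρgΔh.
P₂ = 154400 + ½·1265·(0.6698² − 2.142²) − 1265·9.81·(−9.309) = 154400 + (-2619) − (-115500) = 267300 Pa.

267.3 kPa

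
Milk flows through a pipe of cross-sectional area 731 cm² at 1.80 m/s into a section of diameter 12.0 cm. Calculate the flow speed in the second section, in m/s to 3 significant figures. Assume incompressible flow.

Mass conservation (A₁v₁ = A₂v₂) gives v₂ = 1.80 × 731/113 = 11.6 m/s.

v₂ ≈ 11.6 m/s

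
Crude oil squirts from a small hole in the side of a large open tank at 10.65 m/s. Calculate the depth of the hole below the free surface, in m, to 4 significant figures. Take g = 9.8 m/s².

h = 5.787 m

For a small hole in a large open tank, ½v² = gh, giving h = v²/(2g).
h = 10.65²/(2·9.8) = 113.4/19.60 = 5.787 m.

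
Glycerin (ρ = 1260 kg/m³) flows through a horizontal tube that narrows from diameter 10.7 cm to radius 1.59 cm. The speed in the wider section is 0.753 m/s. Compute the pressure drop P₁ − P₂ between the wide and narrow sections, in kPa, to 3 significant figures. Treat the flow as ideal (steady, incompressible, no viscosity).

Continuity gives A₁v₁ = A₂v₂, so v₂ = (89.9 cm²)/(7.94 cm²) × 0.753 m/s = 8.53 m/s.
Bernoulli (h₁ = h₂): P₁ − P₂ = ½ρ(v₂² − v₁²).
P₁ − P₂ = ½·1260·(8.53² − 0.753²) = ½·1260·72.1 = 45400 Pa.

ΔP = 45.4 kPa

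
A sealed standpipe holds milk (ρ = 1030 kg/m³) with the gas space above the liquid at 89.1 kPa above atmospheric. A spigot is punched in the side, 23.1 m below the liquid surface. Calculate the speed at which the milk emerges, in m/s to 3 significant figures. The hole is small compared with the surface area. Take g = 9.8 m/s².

v ≈ 25.0 m/s

Take point 1 at the surface (v₁ ≈ 0) and point 2 at the hole (at atmospheric pressure). Bernoulli: P₁ + ρg h = P_atm + ½ρv₂².
With P₁ − P_atm = 89100 Pa, v₂ = √(2gh + 2ΔP/ρ) = √(2·9.8·23.1 + 2·89100/1030) = 25.0 m/s.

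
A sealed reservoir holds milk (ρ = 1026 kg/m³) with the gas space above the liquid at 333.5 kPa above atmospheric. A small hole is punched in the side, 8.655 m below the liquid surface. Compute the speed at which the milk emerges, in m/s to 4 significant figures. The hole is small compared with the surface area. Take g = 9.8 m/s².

Take point 1 at the surface (v₁ ≈ 0) and point 2 at the hole (at atmospheric pressure). Bernoulli: P₁ + ρg h = P_atm + ½ρv₂².
With P₁ − P_atm = 333500 Pa, v₂ = √(2gh + 2ΔP/ρ) = √(2·9.8·8.655 + 2·333500/1026) = 28.63 m/s.

v ≈ 28.63 m/s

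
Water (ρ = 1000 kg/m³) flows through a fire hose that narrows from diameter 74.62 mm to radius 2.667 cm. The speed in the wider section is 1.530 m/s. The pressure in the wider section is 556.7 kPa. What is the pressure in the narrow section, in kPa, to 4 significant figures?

P₂ = 553.4 kPa

Continuity gives A₁v₁ = A₂v₂, so v₂ = (43.73 cm²)/(22.35 cm²) × 1.530 m/s = 2.994 m/s.
The pipe is horizontal, so Bernoulli reduces to P₁ + ½ρv₁² = P₂ + ½ρv₂².
P₂ = P₁ − ½ρ(v₂² − v₁²) = 556700 − ½·1000·(2.994² − 1.530²) = 556700 − 3312 = 553400 Pa.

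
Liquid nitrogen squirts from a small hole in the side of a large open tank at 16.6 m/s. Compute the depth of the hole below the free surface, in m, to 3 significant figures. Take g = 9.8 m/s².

h ≈ 14.1 m

Inverting v = √(2gh) gives h = v² / 2g.
h = 16.6²/(2·9.8) = 276/19.60 = 14.1 m.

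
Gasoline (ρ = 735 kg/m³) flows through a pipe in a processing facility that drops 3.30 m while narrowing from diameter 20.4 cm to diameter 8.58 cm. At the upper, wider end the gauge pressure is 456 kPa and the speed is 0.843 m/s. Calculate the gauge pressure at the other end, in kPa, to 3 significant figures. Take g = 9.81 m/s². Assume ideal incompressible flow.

By continuity, v₂ = v₁·A₁/A₂ = 0.843·(327/57.8) = 4.77 m/s.
Bernoulli: P₁ + ½ρv₁² + ρg h₁ = P₂ + ½ρv₂² + ρg h₂, so P₂ = P₁ + ½ρ(v₁² − v₂²) − ρg(h₂ − h₁).
P₂ = 456000 + ½·735·(0.843² − 4.77²) − 735·9.81·(−3.30) = 456000 + (-8080) − (-23800) = 472000 Pa.

P₂ ≈ 472 kPa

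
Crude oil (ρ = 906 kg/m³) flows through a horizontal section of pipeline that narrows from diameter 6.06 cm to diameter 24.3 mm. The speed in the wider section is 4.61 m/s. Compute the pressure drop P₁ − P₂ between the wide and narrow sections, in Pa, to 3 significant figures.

The volume flow rate is constant, so v₂ = (A₁/A₂)v₁ = (28.8/4.64)·4.61 = 28.7 m/s.
The pipe is horizontal, so Bernoulli reduces to P₁ + ½ρv₁² = P₂ + ½ρv₂².
P₁ − P₂ = ½·906·(28.7² − 4.61²) = ½·906·801 = 363000 Pa.

363000 Pa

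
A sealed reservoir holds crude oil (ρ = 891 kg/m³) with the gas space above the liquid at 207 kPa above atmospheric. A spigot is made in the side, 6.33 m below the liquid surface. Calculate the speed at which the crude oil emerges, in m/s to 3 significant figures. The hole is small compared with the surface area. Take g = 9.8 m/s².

v ≈ 24.3 m/s

Take point 1 at the surface (v₁ ≈ 0) and point 2 at the hole (at atmospheric pressure). Bernoulli: P₁ + ρg h = P_atm + ½ρv₂².
With P₁ − P_atm = 207000 Pa, v₂ = √(2gh + 2ΔP/ρ) = √(2·9.8·6.33 + 2·207000/891) = 24.3 m/s.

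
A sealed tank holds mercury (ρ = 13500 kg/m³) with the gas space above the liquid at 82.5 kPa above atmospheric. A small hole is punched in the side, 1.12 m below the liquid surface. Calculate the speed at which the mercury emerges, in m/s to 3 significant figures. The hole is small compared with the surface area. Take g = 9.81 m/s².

Take point 1 at the surface (v₁ ≈ 0) and point 2 at the hole (at atmospheric pressure). Bernoulli: P₁ + ρg h = P_atm + ½ρv₂².
With P₁ − P_atm = 82500 Pa, v₂ = √(2gh + 2ΔP/ρ) = √(2·9.81·1.12 + 2·82500/13500) = 5.85 m/s.

v ≈ 5.85 m/s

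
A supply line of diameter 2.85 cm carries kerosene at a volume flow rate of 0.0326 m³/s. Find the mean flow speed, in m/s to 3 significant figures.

Q = 0.0326 m³/s = 0.0326 m³/s.
v = Q/A = 0.0326 / 0.000638 = 51.1 m/s.

v = 51.1 m/s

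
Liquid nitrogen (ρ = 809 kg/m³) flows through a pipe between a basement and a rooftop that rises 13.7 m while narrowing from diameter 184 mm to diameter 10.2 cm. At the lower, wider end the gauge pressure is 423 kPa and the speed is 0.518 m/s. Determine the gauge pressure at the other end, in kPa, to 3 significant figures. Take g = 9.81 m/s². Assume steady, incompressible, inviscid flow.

Mass conservation (A₁v₁ = A₂v₂) gives v₂ = 0.518 × 266/81.7 = 1.69 m/s.
Energy conservation along the streamline gives P₂ = P₁ − ½ρ(v₂² − v₁²) − ρg(h₂ − h₁).
P₂ = 423000 + ½·809·(0.518² − 1.69²) − 809·9.81·(+13.7) = 423000 + (-1040) − (109000) = 313000 Pa.

P₂ ≈ 313 kPa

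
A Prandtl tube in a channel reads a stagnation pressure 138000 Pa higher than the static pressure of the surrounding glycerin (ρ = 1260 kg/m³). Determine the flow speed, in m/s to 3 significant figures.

At the stagnation point the flow is brought to rest, so Bernoulli gives P_stag − P_static = ½ρv².
v = √(2ΔP/ρ) = √(2·138000/1260) = 14.8 m/s.

v = 14.8 m/s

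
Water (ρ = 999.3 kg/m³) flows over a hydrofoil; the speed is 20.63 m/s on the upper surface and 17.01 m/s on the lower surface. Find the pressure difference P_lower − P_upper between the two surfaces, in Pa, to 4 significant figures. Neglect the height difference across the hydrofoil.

With negligible Δh, P + ½ρv² is constant, so P_low − P_up = ½ρ(v_up² − v_low²).
ΔP = ½·999.3·(20.63² − 17.01²) = 68080 Pa.

ΔP = 68080 Pa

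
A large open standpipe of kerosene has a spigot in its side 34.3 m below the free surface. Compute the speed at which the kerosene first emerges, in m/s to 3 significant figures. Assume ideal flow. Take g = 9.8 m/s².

With the surface at rest and both surface and jet at atmospheric pressure, Bernoulli gives ρg h = ½ρv², so v = √(2gh) = √(2·9.8·34.3) = 25.9 m/s.

v ≈ 25.9 m/s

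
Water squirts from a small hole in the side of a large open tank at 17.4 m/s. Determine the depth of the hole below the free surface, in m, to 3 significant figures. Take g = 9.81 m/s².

h ≈ 15.4 m

For a small hole in a large open tank, ½v² = gh, giving h = v²/(2g).
h = 17.4²/(2·9.81) = 303/19.62 = 15.4 m.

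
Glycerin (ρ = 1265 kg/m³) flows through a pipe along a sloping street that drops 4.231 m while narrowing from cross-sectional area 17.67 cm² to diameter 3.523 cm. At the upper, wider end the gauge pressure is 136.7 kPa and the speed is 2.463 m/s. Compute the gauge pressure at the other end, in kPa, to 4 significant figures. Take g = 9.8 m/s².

P₂ ≈ 180.4 kPa

Mass conservation (A₁v₁ = A₂v₂) gives v₂ = 2.463 × 17.67/9.748 = 4.465 m/s.
Bernoulli: P₁ + ½ρv₁² + ρg h₁ = P₂ + ½ρv₂² + ρg h₂, so P₂ = P₁ + ½ρ(v₁² − v₂²) − ρg(h₂ − h₁).
P₂ = 136700 + ½·1265·(2.463² − 4.465²) − 1265·9.8·(−4.231) = 136700 + (-8771) − (-52450) = 180400 Pa.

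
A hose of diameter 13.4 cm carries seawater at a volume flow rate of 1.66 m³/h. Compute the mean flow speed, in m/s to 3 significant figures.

0.0327 m/s

Q = 1.66 m³/h = 0.000461 m³/s.
v = Q/A = 0.000461 / 0.0141 = 0.0327 m/s.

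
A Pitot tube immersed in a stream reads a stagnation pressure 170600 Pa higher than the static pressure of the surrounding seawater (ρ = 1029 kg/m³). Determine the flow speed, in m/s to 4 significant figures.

v ≈ 18.21 m/s

Bernoulli between the free stream and the stagnation point: ½ρv² = P_stag − P_static.
v = √(2ΔP/ρ) = √(2·170600/1029) = 18.21 m/s.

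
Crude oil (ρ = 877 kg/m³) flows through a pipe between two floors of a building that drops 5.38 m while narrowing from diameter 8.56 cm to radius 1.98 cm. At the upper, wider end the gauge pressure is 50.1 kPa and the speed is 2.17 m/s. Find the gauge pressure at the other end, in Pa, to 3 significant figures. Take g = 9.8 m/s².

By continuity, v₂ = v₁·A₁/A₂ = 2.17·(57.5/12.3) = 10.1 m/s.
Bernoulli: P₁ + ½ρv₁² + ρg h₁ = P₂ + ½ρv₂² + ρg h₂, so P₂ = P₁ + ½ρ(v₁² − v₂²) − ρg(h₂ − h₁).
P₂ = 50100 + ½·877·(2.17² − 10.1²) − 877·9.8·(−5.38) = 50100 + (-43000) − (-46200) = 53300 Pa.

P₂ = 53300 Pa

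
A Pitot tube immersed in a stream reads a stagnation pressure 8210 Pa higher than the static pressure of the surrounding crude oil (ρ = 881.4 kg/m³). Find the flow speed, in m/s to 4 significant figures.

Bernoulli between the free stream and the stagnation point: ½ρv² = P_stag − P_static.
v = √(2ΔP/ρ) = √(2·8210/881.4) = 4.316 m/s.

v = 4.316 m/s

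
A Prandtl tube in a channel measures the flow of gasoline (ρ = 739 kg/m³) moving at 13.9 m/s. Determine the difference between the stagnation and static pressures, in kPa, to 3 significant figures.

The dynamic pressure equals the rise in static pressure at the stagnation point: ΔP = ½ρv².
ΔP = ½·739·13.9² = 71400 Pa.

ΔP ≈ 71.4 kPa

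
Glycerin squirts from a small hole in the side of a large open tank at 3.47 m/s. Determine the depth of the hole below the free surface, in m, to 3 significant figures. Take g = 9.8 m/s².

Inverting v = √(2gh) gives h = v² / 2g.
h = 3.47²/(2·9.8) = 12.0/19.60 = 0.614 m.

0.614 m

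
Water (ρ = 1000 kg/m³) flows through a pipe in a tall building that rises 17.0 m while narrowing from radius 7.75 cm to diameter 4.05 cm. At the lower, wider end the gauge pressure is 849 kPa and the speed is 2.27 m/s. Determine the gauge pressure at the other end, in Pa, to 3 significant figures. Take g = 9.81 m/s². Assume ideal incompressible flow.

P₂ ≈ 132000 Pa

Mass conservation (A₁v₁ = A₂v₂) gives v₂ = 2.27 × 189/12.9 = 33.2 m/s.
Energy conservation along the streamline gives P₂ = P₁ − ½ρ(v₂² − v₁²) − ρg(h₂ − h₁).
P₂ = 849000 + ½·1000·(2.27² − 33.2²) − 1000·9.81·(+17.0) = 849000 + (-550000) − (167000) = 132000 Pa.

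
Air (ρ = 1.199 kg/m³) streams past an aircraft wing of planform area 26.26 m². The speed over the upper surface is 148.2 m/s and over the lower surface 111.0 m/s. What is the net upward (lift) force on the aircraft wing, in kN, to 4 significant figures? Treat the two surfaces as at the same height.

With equal heights on the two surfaces, Bernoulli gives P_lower − P_upper = ½ρ(v_upper² − v_lower²).
ΔP = ½·1.199·(148.2² − 111.0²) = 5781 Pa.
Lift = ΔP · A = 5781 × 26.26 = 151800 N.

F = 151.8 kN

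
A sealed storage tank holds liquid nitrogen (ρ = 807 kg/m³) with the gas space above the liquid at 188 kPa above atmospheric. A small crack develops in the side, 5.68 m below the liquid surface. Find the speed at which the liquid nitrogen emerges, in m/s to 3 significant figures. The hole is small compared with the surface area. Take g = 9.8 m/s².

Take point 1 at the surface (v₁ ≈ 0) and point 2 at the hole (at atmospheric pressure). Bernoulli: P₁ + ρg h = P_atm + ½ρv₂².
With P₁ − P_atm = 188000 Pa, v₂ = √(2gh + 2ΔP/ρ) = √(2·9.8·5.68 + 2·188000/807) = 24.0 m/s.

v = 24.0 m/s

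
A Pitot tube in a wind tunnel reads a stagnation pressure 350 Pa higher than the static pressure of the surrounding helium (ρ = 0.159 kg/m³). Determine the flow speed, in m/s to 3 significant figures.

v ≈ 66.4 m/s

Bernoulli between the free stream and the stagnation point: ½ρv² = P_stag − P_static.
v = √(2ΔP/ρ) = √(2·350/0.159) = 66.4 m/s.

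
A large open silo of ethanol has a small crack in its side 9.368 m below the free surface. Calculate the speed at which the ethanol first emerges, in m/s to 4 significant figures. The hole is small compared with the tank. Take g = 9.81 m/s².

Torricelli's result v = √(2gh) gives v = √(2·9.81·9.368) = 13.56 m/s.

13.56 m/s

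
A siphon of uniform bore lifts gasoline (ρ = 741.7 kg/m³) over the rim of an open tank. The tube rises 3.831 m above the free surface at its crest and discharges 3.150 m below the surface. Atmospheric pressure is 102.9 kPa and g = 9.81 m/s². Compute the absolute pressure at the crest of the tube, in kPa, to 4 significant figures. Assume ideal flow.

From the surface to the outlet (both open to atmosphere, surface at rest): v = √(2g·h_out) = √(2·9.81·3.150) = 7.861 m/s.
Continuity keeps v the same throughout the tube; from surface to crest, P_atm + 0 = P_top + ½ρv² + ρg·h_top.
P_top = 102900 − ½·741.7·7.861² − 741.7·9.81·3.831 = 52110 Pa.

52.11 kPa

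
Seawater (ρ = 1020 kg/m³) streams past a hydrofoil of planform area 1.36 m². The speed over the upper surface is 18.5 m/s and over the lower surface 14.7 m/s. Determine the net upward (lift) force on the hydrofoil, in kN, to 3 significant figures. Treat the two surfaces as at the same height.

F = 87.5 kN

From P + ½ρv² = const at equal height, P_low − P_up = ½ρ(v_up² − v_low²).
ΔP = ½·1020·(18.5² − 14.7²) = 64300 Pa.
Lift = ΔP · A = 64300 × 1.36 = 87500 N.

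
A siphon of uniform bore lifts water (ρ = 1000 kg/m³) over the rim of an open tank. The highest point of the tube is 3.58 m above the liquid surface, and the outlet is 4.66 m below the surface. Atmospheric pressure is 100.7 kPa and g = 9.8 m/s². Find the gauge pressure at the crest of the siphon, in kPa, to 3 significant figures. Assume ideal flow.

P_gauge ≈ -80.8 kPa

Bernoulli surface→outlet gives ½v² = g·h_out, so v = √(2·9.8·4.66) = 9.56 m/s.
With constant cross-section the crest speed equals v; applying Bernoulli from the surface up to the crest, P_top = P_atm − ½ρv² − ρg·h_top.
P_top = 100700 − ½·1000·9.56² − 1000·9.8·3.58 = 19900 Pa. So P_gauge = P_top − P_atm = -80800 Pa.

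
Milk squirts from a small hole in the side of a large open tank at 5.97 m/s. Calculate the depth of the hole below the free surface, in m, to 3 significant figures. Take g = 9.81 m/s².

Inverting v = √(2gh) gives h = v² / 2g.
h = 5.97²/(2·9.81) = 35.6/19.62 = 1.82 m.

h ≈ 1.82 m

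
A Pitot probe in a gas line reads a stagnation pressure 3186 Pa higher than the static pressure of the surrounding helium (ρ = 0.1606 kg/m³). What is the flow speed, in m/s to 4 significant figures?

v = 199.2 m/s

Bernoulli between the free stream and the stagnation point: ½ρv² = P_stag − P_static.
v = √(2ΔP/ρ) = √(2·3186/0.1606) = 199.2 m/s.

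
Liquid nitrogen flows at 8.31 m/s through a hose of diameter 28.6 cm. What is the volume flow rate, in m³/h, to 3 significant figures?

1920 m³/h

Q = A·v = 0.0642 m² × 8.31 m/s = 0.534 m³/s.
Converting: 0.534 m³/s × 3600 = 1920 m³/h.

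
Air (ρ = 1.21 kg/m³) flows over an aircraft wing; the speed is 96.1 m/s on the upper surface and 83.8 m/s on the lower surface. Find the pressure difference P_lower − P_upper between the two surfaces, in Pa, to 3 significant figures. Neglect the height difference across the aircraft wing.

Bernoulli (same height): P_lower − P_upper = ½ρ(v_upper² − v_lower²).
ΔP = ½·1.21·(96.1² − 83.8²) = 1340 Pa.

ΔP = 1340 Pa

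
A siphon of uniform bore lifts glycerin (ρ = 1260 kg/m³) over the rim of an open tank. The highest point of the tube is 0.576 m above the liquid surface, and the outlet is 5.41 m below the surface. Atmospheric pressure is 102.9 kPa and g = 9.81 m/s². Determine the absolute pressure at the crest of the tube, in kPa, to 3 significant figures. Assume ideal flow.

The outlet speed comes from Torricelli: v = √(2g·5.41) = 10.3 m/s.
Continuity keeps v the same throughout the tube; from surface to crest, P_atm + 0 = P_top + ½ρv² + ρg·h_top.
P_top = 102900 − ½·1260·10.3² − 1260·9.81·0.576 = 28900 Pa.

P_top = 28.9 kPa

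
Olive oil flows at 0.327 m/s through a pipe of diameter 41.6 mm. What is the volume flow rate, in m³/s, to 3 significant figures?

Q = A·v = 0.00136 m² × 0.327 m/s = 0.000444 m³/s.

Q ≈ 0.000444 m³/s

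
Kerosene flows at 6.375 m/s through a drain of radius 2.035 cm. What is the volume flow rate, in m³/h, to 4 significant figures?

Q = A·v = 0.001301 m² × 6.375 m/s = 0.008294 m³/s.
Converting: 0.008294 m³/s × 3600 = 29.86 m³/h.

Q ≈ 29.86 m³/h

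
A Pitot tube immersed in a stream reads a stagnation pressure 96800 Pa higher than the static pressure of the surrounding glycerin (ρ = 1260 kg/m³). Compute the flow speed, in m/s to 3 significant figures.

Bernoulli between the free stream and the stagnation point: ½ρv² = P_stag − P_static.
v = √(2ΔP/ρ) = √(2·96800/1260) = 12.4 m/s.

v ≈ 12.4 m/s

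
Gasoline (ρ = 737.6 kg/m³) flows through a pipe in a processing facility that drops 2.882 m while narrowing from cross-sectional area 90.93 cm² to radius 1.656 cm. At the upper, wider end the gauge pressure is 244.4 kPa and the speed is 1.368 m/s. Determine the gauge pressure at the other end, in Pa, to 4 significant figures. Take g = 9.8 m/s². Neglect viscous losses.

Mass conservation (A₁v₁ = A₂v₂) gives v₂ = 1.368 × 90.93/8.615 = 14.44 m/s.
Bernoulli: P₁ + ½ρv₁² + ρg h₁ = P₂ + ½ρv₂² + ρg h₂, so P₂ = P₁ + ½ρ(v₁² − v₂²) − ρg(h₂ − h₁).
P₂ = 244400 + ½·737.6·(1.368² − 14.44²) − 737.6·9.8·(−2.882) = 244400 + (-76190) − (-20830) = 189000 Pa.

P₂ ≈ 189000 Pa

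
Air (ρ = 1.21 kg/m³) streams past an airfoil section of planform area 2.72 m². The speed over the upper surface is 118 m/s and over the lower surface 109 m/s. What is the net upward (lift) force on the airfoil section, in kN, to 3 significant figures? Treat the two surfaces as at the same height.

The faster flow above has the lower pressure; Bernoulli (same height) gives ΔP = ½ρ(v_up² − v_low²).
ΔP = ½·1.21·(118² − 109²) = 1240 Pa.
Lift = ΔP · A = 1240 × 2.72 = 3360 N.

3.36 kN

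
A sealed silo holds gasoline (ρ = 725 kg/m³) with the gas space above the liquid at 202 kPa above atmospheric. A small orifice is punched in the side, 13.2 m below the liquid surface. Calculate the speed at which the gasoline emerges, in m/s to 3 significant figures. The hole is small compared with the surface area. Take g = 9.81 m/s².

28.6 m/s

Take point 1 at the surface (v₁ ≈ 0) and point 2 at the hole (at atmospheric pressure). Bernoulli: P₁ + ρg h = P_atm + ½ρv₂².
With P₁ − P_atm = 202000 Pa, v₂ = √(2gh + 2ΔP/ρ) = √(2·9.81·13.2 + 2·202000/725) = 28.6 m/s.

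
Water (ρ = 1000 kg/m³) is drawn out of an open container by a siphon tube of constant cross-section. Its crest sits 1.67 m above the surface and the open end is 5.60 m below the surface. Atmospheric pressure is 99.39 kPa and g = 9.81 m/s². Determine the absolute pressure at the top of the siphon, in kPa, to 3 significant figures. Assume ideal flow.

From the surface to the outlet (both open to atmosphere, surface at rest): v = √(2g·h_out) = √(2·9.81·5.60) = 10.5 m/s.
Continuity keeps v the same throughout the tube; from surface to crest, P_atm + 0 = P_top + ½ρv² + ρg·h_top.
P_top = 99390 − ½·1000·10.5² − 1000·9.81·1.67 = 28100 Pa.

P_top ≈ 28.1 kPa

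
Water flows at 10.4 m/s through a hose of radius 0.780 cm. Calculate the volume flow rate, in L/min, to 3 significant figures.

Q ≈ 119 L/min

Q = A·v = 0.000191 m² × 10.4 m/s = 0.00199 m³/s.
Converting: 0.00199 m³/s × 60000 = 119 L/min.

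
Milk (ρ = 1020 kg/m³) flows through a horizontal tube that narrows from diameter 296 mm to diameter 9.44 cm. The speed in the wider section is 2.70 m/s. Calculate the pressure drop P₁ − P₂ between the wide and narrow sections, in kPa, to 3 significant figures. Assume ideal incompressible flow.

ΔP ≈ 356 kPa

Mass conservation (A₁v₁ = A₂v₂) gives v₂ = 2.70 × 688/70.0 = 26.5 m/s.
Along the horizontal streamline, P + ½ρv² is constant.
P₁ − P₂ = ½·1020·(26.5² − 2.70²) = ½·1020·697 = 356000 Pa.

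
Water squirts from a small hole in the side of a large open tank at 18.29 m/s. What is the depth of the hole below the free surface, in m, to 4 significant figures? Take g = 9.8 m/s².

17.07 m

Torricelli: v = √(2gh), so h = v²/(2g).
h = 18.29²/(2·9.8) = 334.5/19.60 = 17.07 m.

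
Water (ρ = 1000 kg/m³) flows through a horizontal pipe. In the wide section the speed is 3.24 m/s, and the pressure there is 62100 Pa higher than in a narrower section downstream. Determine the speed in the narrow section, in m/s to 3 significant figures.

v₂ = 11.6 m/s

With h₁ = h₂, rearranging Bernoulli gives v₂ = √(v₁² + 2ΔP/ρ).
v₂ = √(3.24² + 2·62100/1000) = √(10.5 + 124) = 11.6 m/s.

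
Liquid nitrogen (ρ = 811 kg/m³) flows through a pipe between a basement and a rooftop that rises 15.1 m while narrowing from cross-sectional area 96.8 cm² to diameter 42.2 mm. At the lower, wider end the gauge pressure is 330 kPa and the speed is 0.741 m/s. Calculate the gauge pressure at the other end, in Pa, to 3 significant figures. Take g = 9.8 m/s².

P₂ ≈ 200000 Pa

Continuity gives A₁v₁ = A₂v₂, so v₂ = (96.8 cm²)/(14.0 cm²) × 0.741 m/s = 5.13 m/s.
Applying Bernoulli between the two ends and solving for P₂: P₂ = P₁ + ½ρ(v₁² − v₂²) − ρgΔh.
P₂ = 330000 + ½·811·(0.741² − 5.13²) − 811·9.8·(+15.1) = 330000 + (-10400) − (120000) = 200000 Pa.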